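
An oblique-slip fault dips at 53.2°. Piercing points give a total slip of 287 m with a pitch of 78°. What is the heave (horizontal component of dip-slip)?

dip-slip = net slip × sin(rake) = 287 m × sin(78°) = 280.7 m
heave = dip-slip × cos(dip) = 280.7 × cos(53.2°) = 168 m

168 m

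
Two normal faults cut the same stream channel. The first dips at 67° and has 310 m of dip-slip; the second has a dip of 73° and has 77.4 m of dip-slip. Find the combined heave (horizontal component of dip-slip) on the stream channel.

heave_A = 310 × cos(67°) = 121.1 m
heave_B = 77.4 × cos(73°) = 22.63 m
total = 121.1 + 22.63 = 144 m

144 m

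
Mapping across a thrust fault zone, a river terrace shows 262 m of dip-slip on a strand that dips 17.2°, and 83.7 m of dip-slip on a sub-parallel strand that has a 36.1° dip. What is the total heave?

318 m

heave_A = 262 × cos(17.2°) = 250.3 m
heave_B = 83.7 × cos(36.1°) = 67.63 m
total = 250.3 + 67.63 = 318 m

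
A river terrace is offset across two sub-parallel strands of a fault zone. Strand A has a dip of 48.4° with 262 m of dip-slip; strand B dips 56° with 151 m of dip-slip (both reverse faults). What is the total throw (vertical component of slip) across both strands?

321 m

throw_A = 262 × sin(48.4°) = 195.9 m
throw_B = 151 × sin(56°) = 125.2 m
total = 195.9 + 125.2 = 321 m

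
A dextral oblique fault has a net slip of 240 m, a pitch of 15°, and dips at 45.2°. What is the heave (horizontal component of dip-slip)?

dip-slip = net slip × sin(rake) = 240 m × sin(15°) = 62.12 m
heave = dip-slip × cos(dip) = 62.12 × cos(45.2°) = 43.8 m

43.8 m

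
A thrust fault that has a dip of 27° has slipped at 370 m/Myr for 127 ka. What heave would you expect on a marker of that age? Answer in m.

dip-slip = rate × time = 370 m/Myr × 127 ka = 46.99 m
heave = dip-slip × cos(dip) = 46.99 × cos(27°) = 41.9 m

41.9 m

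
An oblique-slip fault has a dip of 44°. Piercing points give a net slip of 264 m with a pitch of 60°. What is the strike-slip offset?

strike-slip = net slip × cos(rake) = 264 m × cos(60°) = 132 m

132 m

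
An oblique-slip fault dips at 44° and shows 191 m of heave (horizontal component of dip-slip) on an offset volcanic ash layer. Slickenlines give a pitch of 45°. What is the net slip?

dip-slip = heave / cos(dip) = 191 / cos(44°) = 265.5 m
net slip = dip-slip / sin(rake) = 265.5 / sin(45°) = 376 m

376 m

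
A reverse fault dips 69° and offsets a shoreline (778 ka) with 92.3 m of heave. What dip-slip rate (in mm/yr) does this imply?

dip-slip = heave / cos(dip) = 92.3 m / cos(69°) = 257.6 m
rate = 257.6 m / 778 ka = 0.000331 m/yr = 0.331 mm/yr

0.331 mm/yr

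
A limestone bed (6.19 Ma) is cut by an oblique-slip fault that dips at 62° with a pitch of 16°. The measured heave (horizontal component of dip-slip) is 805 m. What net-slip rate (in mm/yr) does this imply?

1 mm/yr

dip-slip = heave / cos(dip) = 805 / cos(62°) = 1715 m
net slip = dip-slip / sin(rake) = 1715 / sin(16°) = 6221 m
rate = 6221 m / 6.19 Ma = 0.00100 m/yr = 1 mm/yr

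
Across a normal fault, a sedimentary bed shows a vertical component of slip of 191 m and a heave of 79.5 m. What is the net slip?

net slip = √(throw² + heave²) = √(191² + 79.5²) = 207 m

207 m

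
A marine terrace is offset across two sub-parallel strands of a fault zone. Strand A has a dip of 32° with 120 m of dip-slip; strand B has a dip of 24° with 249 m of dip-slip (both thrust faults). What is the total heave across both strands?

heave_A = 120 × cos(32°) = 101.8 m
heave_B = 249 × cos(24°) = 227.5 m
total = 101.8 + 227.5 = 329 m

329 m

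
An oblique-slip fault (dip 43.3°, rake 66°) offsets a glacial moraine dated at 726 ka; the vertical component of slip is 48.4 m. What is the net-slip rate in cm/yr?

dip-slip = throw / sin(dip) = 48.4 / sin(43.3°) = 70.57 m
net slip = dip-slip / sin(rake) = 70.57 / sin(66°) = 77.25 m
rate = 77.25 m / 726 ka = 0.000106 m/yr = 0.0106 cm/yr

0.0106 cm/yr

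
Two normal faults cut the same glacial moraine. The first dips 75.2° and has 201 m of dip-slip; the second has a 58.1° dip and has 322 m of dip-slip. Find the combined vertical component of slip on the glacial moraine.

468 m

throw_A = 201 × sin(75.2°) = 194.3 m
throw_B = 322 × sin(58.1°) = 273.4 m
total = 194.3 + 273.4 = 468 m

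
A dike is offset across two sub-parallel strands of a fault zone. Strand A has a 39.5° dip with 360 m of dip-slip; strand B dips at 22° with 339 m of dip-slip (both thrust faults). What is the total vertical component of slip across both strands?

356 m

throw_A = 360 × sin(39.5°) = 229 m
throw_B = 339 × sin(22°) = 127 m
total = 229 + 127 = 356 m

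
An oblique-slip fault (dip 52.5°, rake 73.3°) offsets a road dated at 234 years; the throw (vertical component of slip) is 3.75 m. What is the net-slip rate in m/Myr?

21100 m/Myr

dip-slip = throw / sin(dip) = 3.75 / sin(52.5°) = 4.727 m
net slip = dip-slip / sin(rake) = 4.727 / sin(73.3°) = 4.935 m
rate = 4.935 m / 234 years = 0.0211 m/yr = 21100 m/Myr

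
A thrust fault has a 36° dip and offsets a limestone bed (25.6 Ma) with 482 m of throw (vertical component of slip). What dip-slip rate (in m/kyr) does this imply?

dip-slip = throw / sin(dip) = 482 m / sin(36°) = 820 m
rate = 820 m / 25.6 Ma = 0.0000320 m/yr = 0.0320 m/kyr

0.0320 m/kyr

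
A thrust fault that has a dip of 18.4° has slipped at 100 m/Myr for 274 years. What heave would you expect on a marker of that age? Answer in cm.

2.60 cm

dip-slip = rate × time = 100 m/Myr × 274 years = 0.02740 m
heave = dip-slip × cos(dip) = 0.02740 × cos(18.4°) = 0.0260 m = 2.60 cm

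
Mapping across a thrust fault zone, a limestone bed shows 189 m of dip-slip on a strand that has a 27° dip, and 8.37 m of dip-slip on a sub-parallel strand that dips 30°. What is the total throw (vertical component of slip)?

90 m

throw_A = 189 × sin(27°) = 85.80 m
throw_B = 8.37 × sin(30°) = 4.185 m
total = 85.80 + 4.185 = 90 m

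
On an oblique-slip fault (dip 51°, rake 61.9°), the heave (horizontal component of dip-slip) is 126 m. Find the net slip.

dip-slip = heave / cos(dip) = 126 / cos(51°) = 200.2 m
net slip = dip-slip / sin(rake) = 200.2 / sin(61.9°) = 227 m

227 m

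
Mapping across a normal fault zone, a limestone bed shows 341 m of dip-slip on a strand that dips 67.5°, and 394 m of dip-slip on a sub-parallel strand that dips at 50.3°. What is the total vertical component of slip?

throw_A = 341 × sin(67.5°) = 315 m
throw_B = 394 × sin(50.3°) = 303.1 m
total = 315 + 303.1 = 618 m

618 m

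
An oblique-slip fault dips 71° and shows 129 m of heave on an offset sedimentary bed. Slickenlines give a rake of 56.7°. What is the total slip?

474 m

dip-slip = heave / cos(dip) = 129 / cos(71°) = 396.2 m
net slip = dip-slip / sin(rake) = 396.2 / sin(56.7°) = 474 m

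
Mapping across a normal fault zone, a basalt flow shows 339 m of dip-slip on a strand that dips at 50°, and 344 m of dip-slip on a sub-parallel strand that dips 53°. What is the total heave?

heave_A = 339 × cos(50°) = 217.9 m
heave_B = 344 × cos(53°) = 207 m
total = 217.9 + 207 = 425 m

425 m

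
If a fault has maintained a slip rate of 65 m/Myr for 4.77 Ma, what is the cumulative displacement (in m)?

310 m

slip = rate × time = 65 m/Myr × 4.77 Ma = 310 m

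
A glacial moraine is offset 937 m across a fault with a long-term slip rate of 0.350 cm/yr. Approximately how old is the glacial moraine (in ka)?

268 ka

age = offset / rate = 937 m / (0.350 cm/yr) = 268000 yr = 268 ka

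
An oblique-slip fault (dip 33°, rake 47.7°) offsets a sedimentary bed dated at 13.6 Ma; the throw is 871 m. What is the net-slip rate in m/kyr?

dip-slip = throw / sin(dip) = 871 / sin(33°) = 1599 m
net slip = dip-slip / sin(rake) = 1599 / sin(47.7°) = 2162 m
rate = 2162 m / 13.6 Ma = 0.000159 m/yr = 0.159 m/kyr

0.159 m/kyr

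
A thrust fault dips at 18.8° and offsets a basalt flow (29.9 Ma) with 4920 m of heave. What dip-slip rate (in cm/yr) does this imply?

0.0174 cm/yr

dip-slip = heave / cos(dip) = 4920 m / cos(18.8°) = 5197 m
rate = 5197 m / 29.9 Ma = 0.000174 m/yr = 0.0174 cm/yr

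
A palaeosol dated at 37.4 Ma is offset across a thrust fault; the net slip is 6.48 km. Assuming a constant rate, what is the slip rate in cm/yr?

rate = 6.48 km / 37.4 Ma = 0.000173 m/yr = 0.0173 cm/yr

0.0173 cm/yr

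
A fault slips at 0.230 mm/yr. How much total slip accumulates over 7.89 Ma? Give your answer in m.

slip = rate × time = 0.230 mm/yr × 7.89 Ma = 1810 m

1810 m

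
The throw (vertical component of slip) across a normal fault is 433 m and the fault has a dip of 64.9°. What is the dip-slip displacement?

dip-slip = throw / sin(dip) = 433 / sin(64.9°) = 478 m

478 m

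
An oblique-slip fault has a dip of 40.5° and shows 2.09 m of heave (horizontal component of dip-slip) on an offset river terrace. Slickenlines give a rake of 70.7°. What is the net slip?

2.91 m

dip-slip = heave / cos(dip) = 2.09 / cos(40.5°) = 2.749 m
net slip = dip-slip / sin(rake) = 2.749 / sin(70.7°) = 2.91 m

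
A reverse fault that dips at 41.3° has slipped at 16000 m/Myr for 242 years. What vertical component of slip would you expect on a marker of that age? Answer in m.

2.56 m

dip-slip = rate × time = 16000 m/Myr × 242 years = 3.872 m
throw = dip-slip × sin(dip) = 3.872 × sin(41.3°) = 2.56 m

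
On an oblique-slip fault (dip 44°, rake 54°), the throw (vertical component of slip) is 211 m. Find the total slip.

dip-slip = throw / sin(dip) = 211 / sin(44°) = 303.7 m
net slip = dip-slip / sin(rake) = 303.7 / sin(54°) = 375 m

375 m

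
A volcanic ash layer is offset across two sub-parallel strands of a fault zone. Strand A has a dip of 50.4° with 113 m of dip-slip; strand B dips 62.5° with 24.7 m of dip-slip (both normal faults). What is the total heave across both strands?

heave_A = 113 × cos(50.4°) = 72.03 m
heave_B = 24.7 × cos(62.5°) = 11.41 m
total = 72.03 + 11.41 = 83.4 m

83.4 m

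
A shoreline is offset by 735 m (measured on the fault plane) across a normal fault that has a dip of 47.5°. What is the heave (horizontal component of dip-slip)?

heave = dip-slip × cos(dip) = 735 m × cos(47.5°) = 497 m

497 m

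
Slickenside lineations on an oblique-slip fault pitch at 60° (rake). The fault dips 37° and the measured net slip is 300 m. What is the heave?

207 m

dip-slip = net slip × sin(rake) = 300 m × sin(60°) = 259.8 m
heave = dip-slip × cos(dip) = 259.8 × cos(37°) = 207 m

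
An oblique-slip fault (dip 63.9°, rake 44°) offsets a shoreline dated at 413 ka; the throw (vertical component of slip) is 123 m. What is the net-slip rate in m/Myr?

477 m/Myr

dip-slip = throw / sin(dip) = 123 / sin(63.9°) = 137 m
net slip = dip-slip / sin(rake) = 137 / sin(44°) = 197.2 m
rate = 197.2 m / 413 ka = 0.000477 m/yr = 477 m/Myr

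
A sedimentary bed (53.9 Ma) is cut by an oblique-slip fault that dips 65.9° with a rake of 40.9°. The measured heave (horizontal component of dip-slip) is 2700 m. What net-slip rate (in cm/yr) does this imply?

0.0187 cm/yr

dip-slip = heave / cos(dip) = 2700 / cos(65.9°) = 6612 m
net slip = dip-slip / sin(rake) = 6612 / sin(40.9°) = 10100 m
rate = 10100 m / 53.9 Ma = 0.000187 m/yr = 0.0187 cm/yr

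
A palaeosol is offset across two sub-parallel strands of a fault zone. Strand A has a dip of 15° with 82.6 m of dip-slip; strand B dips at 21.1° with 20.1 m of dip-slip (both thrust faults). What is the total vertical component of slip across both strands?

throw_A = 82.6 × sin(15°) = 21.38 m
throw_B = 20.1 × sin(21.1°) = 7.236 m
total = 21.38 + 7.236 = 28.6 m

28.6 m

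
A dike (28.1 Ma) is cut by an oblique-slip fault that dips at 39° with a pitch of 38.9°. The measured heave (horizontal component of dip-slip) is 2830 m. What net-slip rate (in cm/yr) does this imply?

0.0206 cm/yr

dip-slip = heave / cos(dip) = 2830 / cos(39°) = 3642 m
net slip = dip-slip / sin(rake) = 3642 / sin(38.9°) = 5799 m
rate = 5799 m / 28.1 Ma = 0.000206 m/yr = 0.0206 cm/yr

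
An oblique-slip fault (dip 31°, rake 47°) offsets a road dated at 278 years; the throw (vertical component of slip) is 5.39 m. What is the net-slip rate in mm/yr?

dip-slip = throw / sin(dip) = 5.39 / sin(31°) = 10.47 m
net slip = dip-slip / sin(rake) = 10.47 / sin(47°) = 14.31 m
rate = 14.31 m / 278 years = 0.0515 m/yr = 51.5 mm/yr

51.5 mm/yr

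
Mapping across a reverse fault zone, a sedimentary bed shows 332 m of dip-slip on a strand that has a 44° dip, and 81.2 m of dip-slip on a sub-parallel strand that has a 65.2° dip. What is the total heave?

273 m

heave_A = 332 × cos(44°) = 238.8 m
heave_B = 81.2 × cos(65.2°) = 34.06 m
total = 238.8 + 34.06 = 273 m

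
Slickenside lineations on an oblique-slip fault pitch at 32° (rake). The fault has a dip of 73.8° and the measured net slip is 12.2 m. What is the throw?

dip-slip = net slip × sin(rake) = 12.2 m × sin(32°) = 6.465 m
throw = dip-slip × sin(dip) = 6.465 × sin(73.8°) = 6.21 m

6.21 m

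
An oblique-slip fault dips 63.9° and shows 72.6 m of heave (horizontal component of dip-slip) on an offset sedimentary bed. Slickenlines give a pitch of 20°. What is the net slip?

dip-slip = heave / cos(dip) = 72.6 / cos(63.9°) = 165 m
net slip = dip-slip / sin(rake) = 165 / sin(20°) = 482 m

482 m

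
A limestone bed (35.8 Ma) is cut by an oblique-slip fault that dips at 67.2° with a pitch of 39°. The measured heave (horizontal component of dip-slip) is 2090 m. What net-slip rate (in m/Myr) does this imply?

239 m/Myr

dip-slip = heave / cos(dip) = 2090 / cos(67.2°) = 5393 m
net slip = dip-slip / sin(rake) = 5393 / sin(39°) = 8570 m
rate = 8570 m / 35.8 Ma = 0.000239 m/yr = 239 m/Myr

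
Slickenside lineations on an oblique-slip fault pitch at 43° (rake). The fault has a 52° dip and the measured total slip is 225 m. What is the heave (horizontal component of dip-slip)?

dip-slip = net slip × sin(rake) = 225 m × sin(43°) = 153.4 m
heave = dip-slip × cos(dip) = 153.4 × cos(52°) = 94.5 m

94.5 m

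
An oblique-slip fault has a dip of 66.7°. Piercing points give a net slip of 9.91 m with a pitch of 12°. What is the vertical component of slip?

1.89 m

dip-slip = net slip × sin(rake) = 9.91 m × sin(12°) = 2.060 m
throw = dip-slip × sin(dip) = 2.060 × sin(66.7°) = 1.89 m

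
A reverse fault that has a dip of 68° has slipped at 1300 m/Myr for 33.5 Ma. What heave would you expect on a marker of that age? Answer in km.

dip-slip = rate × time = 1300 m/Myr × 33.5 Ma = 43550 m
heave = dip-slip × cos(dip) = 43550 × cos(68°) = 16300 m = 16.3 km

16.3 km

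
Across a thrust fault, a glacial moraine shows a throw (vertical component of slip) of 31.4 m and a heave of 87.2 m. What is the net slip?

net slip = √(throw² + heave²) = √(31.4² + 87.2²) = 92.7 m

92.7 m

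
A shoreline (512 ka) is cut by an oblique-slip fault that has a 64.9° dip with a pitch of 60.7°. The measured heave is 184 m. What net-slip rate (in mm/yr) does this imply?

0.971 mm/yr

dip-slip = heave / cos(dip) = 184 / cos(64.9°) = 433.8 m
net slip = dip-slip / sin(rake) = 433.8 / sin(60.7°) = 497.4 m
rate = 497.4 m / 512 ka = 0.000971 m/yr = 0.971 mm/yr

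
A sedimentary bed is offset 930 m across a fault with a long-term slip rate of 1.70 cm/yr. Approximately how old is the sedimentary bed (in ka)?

54.7 ka

age = offset / rate = 930 m / (1.70 cm/yr) = 54700 yr = 54.7 ka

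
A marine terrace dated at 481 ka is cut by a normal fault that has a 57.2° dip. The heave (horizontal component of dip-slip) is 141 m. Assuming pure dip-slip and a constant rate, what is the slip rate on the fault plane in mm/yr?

dip-slip = heave / cos(dip) = 141 m / cos(57.2°) = 260.3 m
rate = 260.3 m / 481 ka = 0.000541 m/yr = 0.541 mm/yr

0.541 mm/yr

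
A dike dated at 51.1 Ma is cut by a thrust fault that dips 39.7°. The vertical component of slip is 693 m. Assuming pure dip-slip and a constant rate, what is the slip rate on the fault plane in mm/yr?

0.0212 mm/yr

dip-slip = throw / sin(dip) = 693 m / sin(39.7°) = 1085 m
rate = 1085 m / 51.1 Ma = 0.0000212 m/yr = 0.0212 mm/yr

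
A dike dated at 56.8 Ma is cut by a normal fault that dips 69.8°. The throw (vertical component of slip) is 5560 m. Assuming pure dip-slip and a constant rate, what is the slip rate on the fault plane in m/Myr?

dip-slip = throw / sin(dip) = 5560 m / sin(69.8°) = 5924 m
rate = 5924 m / 56.8 Ma = 0.000104 m/yr = 104 m/Myr

104 m/Myr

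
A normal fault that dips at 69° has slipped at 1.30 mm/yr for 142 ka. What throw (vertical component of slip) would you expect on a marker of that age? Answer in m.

172 m

dip-slip = rate × time = 1.30 mm/yr × 142 ka = 184.6 m
throw = dip-slip × sin(dip) = 184.6 × sin(69°) = 172 m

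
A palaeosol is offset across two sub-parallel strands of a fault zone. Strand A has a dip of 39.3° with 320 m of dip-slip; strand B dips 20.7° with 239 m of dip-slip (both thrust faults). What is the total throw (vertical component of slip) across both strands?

throw_A = 320 × sin(39.3°) = 202.7 m
throw_B = 239 × sin(20.7°) = 84.48 m
total = 202.7 + 84.48 = 287 m

287 m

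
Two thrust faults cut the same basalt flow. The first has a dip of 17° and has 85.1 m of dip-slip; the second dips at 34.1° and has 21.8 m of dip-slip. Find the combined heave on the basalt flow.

99.4 m

heave_A = 85.1 × cos(17°) = 81.38 m
heave_B = 21.8 × cos(34.1°) = 18.05 m
total = 81.38 + 18.05 = 99.4 m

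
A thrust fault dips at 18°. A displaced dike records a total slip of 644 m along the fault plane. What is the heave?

612 m

heave = dip-slip × cos(dip) = 644 m × cos(18°) = 612 m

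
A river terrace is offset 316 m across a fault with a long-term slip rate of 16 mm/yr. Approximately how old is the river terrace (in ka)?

19.8 ka

age = offset / rate = 316 m / (16 mm/yr) = 19800 yr = 19.8 ka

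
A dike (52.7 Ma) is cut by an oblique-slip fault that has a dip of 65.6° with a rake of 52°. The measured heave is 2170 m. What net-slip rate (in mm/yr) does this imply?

0.126 mm/yr

dip-slip = heave / cos(dip) = 2170 / cos(65.6°) = 5253 m
net slip = dip-slip / sin(rake) = 5253 / sin(52°) = 6666 m
rate = 6666 m / 52.7 Ma = 0.000126 m/yr = 0.126 mm/yr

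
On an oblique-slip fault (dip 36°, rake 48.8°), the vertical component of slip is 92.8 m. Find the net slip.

210 m

dip-slip = throw / sin(dip) = 92.8 / sin(36°) = 157.9 m
net slip = dip-slip / sin(rake) = 157.9 / sin(48.8°) = 210 m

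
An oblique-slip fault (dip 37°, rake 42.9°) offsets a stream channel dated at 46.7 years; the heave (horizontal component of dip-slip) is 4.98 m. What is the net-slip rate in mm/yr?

dip-slip = heave / cos(dip) = 4.98 / cos(37°) = 6.236 m
net slip = dip-slip / sin(rake) = 6.236 / sin(42.9°) = 9.160 m
rate = 9.160 m / 46.7 years = 0.196 m/yr = 196 mm/yr

196 mm/yr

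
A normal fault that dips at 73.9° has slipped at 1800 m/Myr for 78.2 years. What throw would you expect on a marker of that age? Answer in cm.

dip-slip = rate × time = 1800 m/Myr × 78.2 years = 0.1408 m
throw = dip-slip × sin(dip) = 0.1408 × sin(73.9°) = 0.135 m = 13.5 cm

13.5 cm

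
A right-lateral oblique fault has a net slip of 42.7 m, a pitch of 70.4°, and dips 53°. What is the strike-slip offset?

strike-slip = net slip × cos(rake) = 42.7 m × cos(70.4°) = 14.3 m

14.3 m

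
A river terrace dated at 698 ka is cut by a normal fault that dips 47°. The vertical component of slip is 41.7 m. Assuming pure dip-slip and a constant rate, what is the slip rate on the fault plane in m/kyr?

0.0817 m/kyr

dip-slip = throw / sin(dip) = 41.7 m / sin(47°) = 57.02 m
rate = 57.02 m / 698 ka = 0.0000817 m/yr = 0.0817 m/kyr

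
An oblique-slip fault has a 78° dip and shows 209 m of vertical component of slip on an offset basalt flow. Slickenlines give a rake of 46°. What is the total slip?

297 m

dip-slip = throw / sin(dip) = 209 / sin(78°) = 213.7 m
net slip = dip-slip / sin(rake) = 213.7 / sin(46°) = 297 m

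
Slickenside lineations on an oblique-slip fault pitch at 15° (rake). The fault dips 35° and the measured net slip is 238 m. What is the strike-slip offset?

strike-slip = net slip × cos(rake) = 238 m × cos(15°) = 230 m

230 m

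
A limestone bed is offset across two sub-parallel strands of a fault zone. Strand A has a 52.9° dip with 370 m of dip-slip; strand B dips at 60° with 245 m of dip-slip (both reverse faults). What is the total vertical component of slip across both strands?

507 m

throw_A = 370 × sin(52.9°) = 295.1 m
throw_B = 245 × sin(60°) = 212.2 m
total = 295.1 + 212.2 = 507 m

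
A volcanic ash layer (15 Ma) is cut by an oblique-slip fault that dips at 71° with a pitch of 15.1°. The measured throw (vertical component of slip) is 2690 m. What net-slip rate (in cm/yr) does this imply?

0.0728 cm/yr

dip-slip = throw / sin(dip) = 2690 / sin(71°) = 2845 m
net slip = dip-slip / sin(rake) = 2845 / sin(15.1°) = 10920 m
rate = 10920 m / 15 Ma = 0.000728 m/yr = 0.0728 cm/yr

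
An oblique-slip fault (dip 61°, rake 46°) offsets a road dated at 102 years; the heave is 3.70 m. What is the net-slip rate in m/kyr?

104 m/kyr

dip-slip = heave / cos(dip) = 3.70 / cos(61°) = 7.632 m
net slip = dip-slip / sin(rake) = 7.632 / sin(46°) = 10.61 m
rate = 10.61 m / 102 years = 0.104 m/yr = 104 m/kyr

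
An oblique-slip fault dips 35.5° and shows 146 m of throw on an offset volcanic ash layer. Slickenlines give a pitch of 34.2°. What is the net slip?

dip-slip = throw / sin(dip) = 146 / sin(35.5°) = 251.4 m
net slip = dip-slip / sin(rake) = 251.4 / sin(34.2°) = 447 m

447 m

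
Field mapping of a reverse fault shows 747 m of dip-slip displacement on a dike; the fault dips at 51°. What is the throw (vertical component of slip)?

581 m

throw = dip-slip × sin(dip) = 747 m × sin(51°) = 581 m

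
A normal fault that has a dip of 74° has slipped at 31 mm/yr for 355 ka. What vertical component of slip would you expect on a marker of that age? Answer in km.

dip-slip = rate × time = 31 mm/yr × 355 ka = 11000 m
throw = dip-slip × sin(dip) = 11000 × sin(74°) = 10600 m = 10.6 km

10.6 km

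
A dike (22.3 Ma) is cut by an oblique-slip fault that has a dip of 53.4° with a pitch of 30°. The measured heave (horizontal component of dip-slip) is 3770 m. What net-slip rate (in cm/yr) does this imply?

0.0567 cm/yr

dip-slip = heave / cos(dip) = 3770 / cos(53.4°) = 6323 m
net slip = dip-slip / sin(rake) = 6323 / sin(30°) = 12650 m
rate = 12650 m / 22.3 Ma = 0.000567 m/yr = 0.0567 cm/yr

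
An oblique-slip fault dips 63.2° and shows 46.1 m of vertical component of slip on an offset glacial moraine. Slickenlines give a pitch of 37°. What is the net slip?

85.8 m

dip-slip = throw / sin(dip) = 46.1 / sin(63.2°) = 51.65 m
net slip = dip-slip / sin(rake) = 51.65 / sin(37°) = 85.8 m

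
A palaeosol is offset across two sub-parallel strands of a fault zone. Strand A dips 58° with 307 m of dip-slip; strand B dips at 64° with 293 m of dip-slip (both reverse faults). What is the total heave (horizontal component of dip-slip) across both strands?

heave_A = 307 × cos(58°) = 162.7 m
heave_B = 293 × cos(64°) = 128.4 m
total = 162.7 + 128.4 = 291 m

291 m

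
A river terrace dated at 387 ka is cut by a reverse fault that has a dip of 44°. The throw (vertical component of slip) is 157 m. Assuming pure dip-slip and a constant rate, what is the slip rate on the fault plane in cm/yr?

dip-slip = throw / sin(dip) = 157 m / sin(44°) = 226 m
rate = 226 m / 387 ka = 0.000584 m/yr = 0.0584 cm/yr

0.0584 cm/yr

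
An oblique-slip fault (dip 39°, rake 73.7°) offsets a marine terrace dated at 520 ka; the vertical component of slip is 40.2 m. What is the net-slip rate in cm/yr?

dip-slip = throw / sin(dip) = 40.2 / sin(39°) = 63.88 m
net slip = dip-slip / sin(rake) = 63.88 / sin(73.7°) = 66.55 m
rate = 66.55 m / 520 ka = 0.000128 m/yr = 0.0128 cm/yr

0.0128 cm/yr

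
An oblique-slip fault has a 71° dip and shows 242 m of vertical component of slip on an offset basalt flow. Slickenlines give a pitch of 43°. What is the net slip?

375 m

dip-slip = throw / sin(dip) = 242 / sin(71°) = 255.9 m
net slip = dip-slip / sin(rake) = 255.9 / sin(43°) = 375 m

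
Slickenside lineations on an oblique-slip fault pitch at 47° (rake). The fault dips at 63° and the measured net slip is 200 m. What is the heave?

dip-slip = net slip × sin(rake) = 200 m × sin(47°) = 146.3 m
heave = dip-slip × cos(dip) = 146.3 × cos(63°) = 66.4 m

66.4 m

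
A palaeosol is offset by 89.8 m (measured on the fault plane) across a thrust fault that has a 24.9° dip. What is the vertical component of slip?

37.8 m

throw = dip-slip × sin(dip) = 89.8 m × sin(24.9°) = 37.8 m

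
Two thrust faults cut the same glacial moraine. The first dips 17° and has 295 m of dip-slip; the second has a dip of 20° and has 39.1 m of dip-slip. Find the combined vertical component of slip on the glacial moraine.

99.6 m

throw_A = 295 × sin(17°) = 86.25 m
throw_B = 39.1 × sin(20°) = 13.37 m
total = 86.25 + 13.37 = 99.6 m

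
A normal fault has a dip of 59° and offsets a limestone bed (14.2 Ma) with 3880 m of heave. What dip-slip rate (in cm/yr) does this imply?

0.0531 cm/yr

dip-slip = heave / cos(dip) = 3880 m / cos(59°) = 7533 m
rate = 7533 m / 14.2 Ma = 0.000531 m/yr = 0.0531 cm/yr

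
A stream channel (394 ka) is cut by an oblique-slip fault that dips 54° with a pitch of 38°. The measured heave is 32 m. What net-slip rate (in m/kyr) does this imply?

dip-slip = heave / cos(dip) = 32 / cos(54°) = 54.44 m
net slip = dip-slip / sin(rake) = 54.44 / sin(38°) = 88.43 m
rate = 88.43 m / 394 ka = 0.000224 m/yr = 0.224 m/kyr

0.224 m/kyr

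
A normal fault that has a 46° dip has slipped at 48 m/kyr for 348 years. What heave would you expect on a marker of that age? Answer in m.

dip-slip = rate × time = 48 m/kyr × 348 years = 16.70 m
heave = dip-slip × cos(dip) = 16.70 × cos(46°) = 11.6 m

11.6 m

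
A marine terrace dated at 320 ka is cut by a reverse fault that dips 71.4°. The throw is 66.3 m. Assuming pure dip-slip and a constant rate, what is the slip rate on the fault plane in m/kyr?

0.219 m/kyr

dip-slip = throw / sin(dip) = 66.3 m / sin(71.4°) = 69.95 m
rate = 69.95 m / 320 ka = 0.000219 m/yr = 0.219 m/kyr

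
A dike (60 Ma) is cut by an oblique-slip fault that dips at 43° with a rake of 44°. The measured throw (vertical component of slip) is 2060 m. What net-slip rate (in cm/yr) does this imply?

dip-slip = throw / sin(dip) = 2060 / sin(43°) = 3021 m
net slip = dip-slip / sin(rake) = 3021 / sin(44°) = 4348 m
rate = 4348 m / 60 Ma = 0.0000725 m/yr = 0.00725 cm/yr

0.00725 cm/yr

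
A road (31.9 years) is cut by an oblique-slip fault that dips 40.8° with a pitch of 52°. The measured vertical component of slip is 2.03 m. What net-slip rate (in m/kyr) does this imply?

124 m/kyr

dip-slip = throw / sin(dip) = 2.03 / sin(40.8°) = 3.107 m
net slip = dip-slip / sin(rake) = 3.107 / sin(52°) = 3.942 m
rate = 3.942 m / 31.9 years = 0.124 m/yr = 124 m/kyr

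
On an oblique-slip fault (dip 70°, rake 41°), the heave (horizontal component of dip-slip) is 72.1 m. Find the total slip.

dip-slip = heave / cos(dip) = 72.1 / cos(70°) = 210.8 m
net slip = dip-slip / sin(rake) = 210.8 / sin(41°) = 321 m

321 m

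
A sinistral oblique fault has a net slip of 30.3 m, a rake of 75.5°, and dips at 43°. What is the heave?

dip-slip = net slip × sin(rake) = 30.3 m × sin(75.5°) = 29.33 m
heave = dip-slip × cos(dip) = 29.33 × cos(43°) = 21.5 m

21.5 m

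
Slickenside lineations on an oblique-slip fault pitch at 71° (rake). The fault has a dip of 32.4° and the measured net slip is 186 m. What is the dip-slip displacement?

176 m

dip-slip = net slip × sin(rake) = 186 m × sin(71°) = 176 m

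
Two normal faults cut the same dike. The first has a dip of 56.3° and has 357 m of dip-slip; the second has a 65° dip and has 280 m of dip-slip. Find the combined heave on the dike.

heave_A = 357 × cos(56.3°) = 198.1 m
heave_B = 280 × cos(65°) = 118.3 m
total = 198.1 + 118.3 = 316 m

316 m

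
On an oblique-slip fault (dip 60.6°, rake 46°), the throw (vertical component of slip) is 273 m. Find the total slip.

dip-slip = throw / sin(dip) = 273 / sin(60.6°) = 313.4 m
net slip = dip-slip / sin(rake) = 313.4 / sin(46°) = 436 m

436 m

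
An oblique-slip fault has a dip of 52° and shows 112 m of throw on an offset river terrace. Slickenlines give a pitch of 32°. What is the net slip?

dip-slip = throw / sin(dip) = 112 / sin(52°) = 142.1 m
net slip = dip-slip / sin(rake) = 142.1 / sin(32°) = 268 m

268 m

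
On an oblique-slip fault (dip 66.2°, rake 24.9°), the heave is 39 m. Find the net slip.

230 m

dip-slip = heave / cos(dip) = 39 / cos(66.2°) = 96.64 m
net slip = dip-slip / sin(rake) = 96.64 / sin(24.9°) = 230 m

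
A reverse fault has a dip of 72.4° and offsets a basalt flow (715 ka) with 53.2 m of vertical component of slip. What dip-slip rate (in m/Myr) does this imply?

dip-slip = throw / sin(dip) = 53.2 m / sin(72.4°) = 55.81 m
rate = 55.81 m / 715 ka = 0.0000781 m/yr = 78.1 m/Myr

78.1 m/Myr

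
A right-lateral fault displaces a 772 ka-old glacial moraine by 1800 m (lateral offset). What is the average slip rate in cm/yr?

0.233 cm/yr

rate = 1800 m / 772 ka = 0.00233 m/yr = 0.233 cm/yr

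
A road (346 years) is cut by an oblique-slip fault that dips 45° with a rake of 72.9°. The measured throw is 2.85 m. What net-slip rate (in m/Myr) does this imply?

12200 m/Myr

dip-slip = throw / sin(dip) = 2.85 / sin(45°) = 4.031 m
net slip = dip-slip / sin(rake) = 4.031 / sin(72.9°) = 4.217 m
rate = 4.217 m / 346 years = 0.0122 m/yr = 12200 m/Myr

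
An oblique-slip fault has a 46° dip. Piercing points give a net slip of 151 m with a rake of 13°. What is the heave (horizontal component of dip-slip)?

23.6 m

dip-slip = net slip × sin(rake) = 151 m × sin(13°) = 33.97 m
heave = dip-slip × cos(dip) = 33.97 × cos(46°) = 23.6 m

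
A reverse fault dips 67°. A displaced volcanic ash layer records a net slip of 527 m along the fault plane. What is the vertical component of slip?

throw = dip-slip × sin(dip) = 527 m × sin(67°) = 485 m

485 m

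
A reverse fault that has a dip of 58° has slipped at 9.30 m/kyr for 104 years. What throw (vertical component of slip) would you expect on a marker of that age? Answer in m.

dip-slip = rate × time = 9.30 m/kyr × 104 years = 0.9672 m
throw = dip-slip × sin(dip) = 0.9672 × sin(58°) = 0.820 m

0.820 m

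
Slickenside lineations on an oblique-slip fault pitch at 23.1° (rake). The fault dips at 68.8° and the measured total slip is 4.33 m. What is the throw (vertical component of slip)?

dip-slip = net slip × sin(rake) = 4.33 m × sin(23.1°) = 1.699 m
throw = dip-slip × sin(dip) = 1.699 × sin(68.8°) = 1.58 m

1.58 m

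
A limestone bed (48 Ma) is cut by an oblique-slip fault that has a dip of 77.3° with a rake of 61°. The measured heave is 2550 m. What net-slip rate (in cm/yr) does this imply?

0.0276 cm/yr

dip-slip = heave / cos(dip) = 2550 / cos(77.3°) = 11600 m
net slip = dip-slip / sin(rake) = 11600 / sin(61°) = 13260 m
rate = 13260 m / 48 Ma = 0.000276 m/yr = 0.0276 cm/yr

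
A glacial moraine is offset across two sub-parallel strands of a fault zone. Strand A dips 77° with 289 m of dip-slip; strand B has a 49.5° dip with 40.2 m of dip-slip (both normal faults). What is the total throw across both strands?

312 m

throw_A = 289 × sin(77°) = 281.6 m
throw_B = 40.2 × sin(49.5°) = 30.57 m
total = 281.6 + 30.57 = 312 m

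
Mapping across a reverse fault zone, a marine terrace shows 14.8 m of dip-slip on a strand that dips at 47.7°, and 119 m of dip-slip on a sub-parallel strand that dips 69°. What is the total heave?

heave_A = 14.8 × cos(47.7°) = 9.961 m
heave_B = 119 × cos(69°) = 42.65 m
total = 9.961 + 42.65 = 52.6 m

52.6 m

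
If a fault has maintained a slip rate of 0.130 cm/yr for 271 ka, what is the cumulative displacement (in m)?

352 m

slip = rate × time = 0.130 cm/yr × 271 ka = 352 m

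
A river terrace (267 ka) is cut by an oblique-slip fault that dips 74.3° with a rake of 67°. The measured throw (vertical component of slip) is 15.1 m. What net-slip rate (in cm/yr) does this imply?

0.00638 cm/yr

dip-slip = throw / sin(dip) = 15.1 / sin(74.3°) = 15.69 m
net slip = dip-slip / sin(rake) = 15.69 / sin(67°) = 17.04 m
rate = 17.04 m / 267 ka = 0.0000638 m/yr = 0.00638 cm/yr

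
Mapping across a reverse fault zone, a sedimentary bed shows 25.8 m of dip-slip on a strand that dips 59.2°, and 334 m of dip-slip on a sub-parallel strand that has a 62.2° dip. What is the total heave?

heave_A = 25.8 × cos(59.2°) = 13.21 m
heave_B = 334 × cos(62.2°) = 155.8 m
total = 13.21 + 155.8 = 169 m

169 m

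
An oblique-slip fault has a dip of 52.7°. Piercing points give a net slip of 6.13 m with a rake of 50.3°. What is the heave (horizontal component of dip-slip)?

dip-slip = net slip × sin(rake) = 6.13 m × sin(50.3°) = 4.716 m
heave = dip-slip × cos(dip) = 4.716 × cos(52.7°) = 2.86 m

2.86 m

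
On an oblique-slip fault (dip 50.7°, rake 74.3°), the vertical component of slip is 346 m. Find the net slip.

dip-slip = throw / sin(dip) = 346 / sin(50.7°) = 447.1 m
net slip = dip-slip / sin(rake) = 447.1 / sin(74.3°) = 464 m

464 m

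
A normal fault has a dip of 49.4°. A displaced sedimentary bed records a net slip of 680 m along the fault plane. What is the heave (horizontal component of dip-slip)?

443 m

heave = dip-slip × cos(dip) = 680 m × cos(49.4°) = 443 m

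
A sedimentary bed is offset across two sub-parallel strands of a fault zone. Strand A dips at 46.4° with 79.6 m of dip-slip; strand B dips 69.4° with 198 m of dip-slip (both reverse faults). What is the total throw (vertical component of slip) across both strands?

243 m

throw_A = 79.6 × sin(46.4°) = 57.64 m
throw_B = 198 × sin(69.4°) = 185.3 m
total = 57.64 + 185.3 = 243 m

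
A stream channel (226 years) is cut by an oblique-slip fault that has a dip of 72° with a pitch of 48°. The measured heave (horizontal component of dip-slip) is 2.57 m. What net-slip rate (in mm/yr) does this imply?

49.5 mm/yr

dip-slip = heave / cos(dip) = 2.57 / cos(72°) = 8.317 m
net slip = dip-slip / sin(rake) = 8.317 / sin(48°) = 11.19 m
rate = 11.19 m / 226 years = 0.0495 m/yr = 49.5 mm/yr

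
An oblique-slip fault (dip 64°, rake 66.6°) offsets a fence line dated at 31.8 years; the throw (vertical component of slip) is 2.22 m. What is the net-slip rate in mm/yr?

84.6 mm/yr

dip-slip = throw / sin(dip) = 2.22 / sin(64°) = 2.470 m
net slip = dip-slip / sin(rake) = 2.470 / sin(66.6°) = 2.691 m
rate = 2.691 m / 31.8 years = 0.0846 m/yr = 84.6 mm/yr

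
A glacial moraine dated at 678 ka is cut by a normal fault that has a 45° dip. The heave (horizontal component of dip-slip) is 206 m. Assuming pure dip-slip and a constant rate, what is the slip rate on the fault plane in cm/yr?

dip-slip = heave / cos(dip) = 206 m / cos(45°) = 291.3 m
rate = 291.3 m / 678 ka = 0.000430 m/yr = 0.0430 cm/yr

0.0430 cm/yr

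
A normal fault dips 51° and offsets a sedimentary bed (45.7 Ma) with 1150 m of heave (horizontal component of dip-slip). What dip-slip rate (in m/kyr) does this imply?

0.0400 m/kyr

dip-slip = heave / cos(dip) = 1150 m / cos(51°) = 1827 m
rate = 1827 m / 45.7 Ma = 0.0000400 m/yr = 0.0400 m/kyr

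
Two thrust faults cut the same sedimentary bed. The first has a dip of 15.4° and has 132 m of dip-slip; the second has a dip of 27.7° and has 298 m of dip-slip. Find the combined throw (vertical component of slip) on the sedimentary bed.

throw_A = 132 × sin(15.4°) = 35.05 m
throw_B = 298 × sin(27.7°) = 138.5 m
total = 35.05 + 138.5 = 174 m

174 m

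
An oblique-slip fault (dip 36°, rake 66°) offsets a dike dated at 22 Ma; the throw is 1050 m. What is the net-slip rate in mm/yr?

0.0889 mm/yr

dip-slip = throw / sin(dip) = 1050 / sin(36°) = 1786 m
net slip = dip-slip / sin(rake) = 1786 / sin(66°) = 1955 m
rate = 1955 m / 22 Ma = 0.0000889 m/yr = 0.0889 mm/yr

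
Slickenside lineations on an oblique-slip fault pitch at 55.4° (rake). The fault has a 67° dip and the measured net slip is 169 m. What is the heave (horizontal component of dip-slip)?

54.4 m

dip-slip = net slip × sin(rake) = 169 m × sin(55.4°) = 139.1 m
heave = dip-slip × cos(dip) = 139.1 × cos(67°) = 54.4 m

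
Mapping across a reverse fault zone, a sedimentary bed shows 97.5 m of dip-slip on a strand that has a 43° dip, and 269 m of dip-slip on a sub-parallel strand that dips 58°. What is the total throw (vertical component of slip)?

295 m

throw_A = 97.5 × sin(43°) = 66.49 m
throw_B = 269 × sin(58°) = 228.1 m
total = 66.49 + 228.1 = 295 m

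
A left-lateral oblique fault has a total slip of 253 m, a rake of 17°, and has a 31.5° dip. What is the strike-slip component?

strike-slip = net slip × cos(rake) = 253 m × cos(17°) = 242 m

242 m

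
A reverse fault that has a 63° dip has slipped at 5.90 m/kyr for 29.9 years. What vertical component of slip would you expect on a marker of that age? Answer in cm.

15.7 cm

dip-slip = rate × time = 5.90 m/kyr × 29.9 years = 0.1764 m
throw = dip-slip × sin(dip) = 0.1764 × sin(63°) = 0.157 m = 15.7 cm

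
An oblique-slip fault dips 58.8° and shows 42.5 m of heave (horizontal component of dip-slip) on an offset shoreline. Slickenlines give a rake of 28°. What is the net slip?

dip-slip = heave / cos(dip) = 42.5 / cos(58.8°) = 82.04 m
net slip = dip-slip / sin(rake) = 82.04 / sin(28°) = 175 m

175 m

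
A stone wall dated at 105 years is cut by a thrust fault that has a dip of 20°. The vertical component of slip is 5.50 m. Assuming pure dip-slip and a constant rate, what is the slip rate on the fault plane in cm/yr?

15.3 cm/yr

dip-slip = throw / sin(dip) = 5.50 m / sin(20°) = 16.08 m
rate = 16.08 m / 105 years = 0.153 m/yr = 15.3 cm/yr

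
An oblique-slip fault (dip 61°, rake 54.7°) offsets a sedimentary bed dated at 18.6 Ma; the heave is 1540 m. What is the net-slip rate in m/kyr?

0.209 m/kyr

dip-slip = heave / cos(dip) = 1540 / cos(61°) = 3177 m
net slip = dip-slip / sin(rake) = 3177 / sin(54.7°) = 3892 m
rate = 3892 m / 18.6 Ma = 0.000209 m/yr = 0.209 m/kyr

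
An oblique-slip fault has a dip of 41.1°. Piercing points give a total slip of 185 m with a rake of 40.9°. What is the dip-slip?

121 m

dip-slip = net slip × sin(rake) = 185 m × sin(40.9°) = 121 m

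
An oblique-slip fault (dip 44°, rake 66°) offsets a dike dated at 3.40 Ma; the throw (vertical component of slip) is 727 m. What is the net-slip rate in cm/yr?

0.0337 cm/yr

dip-slip = throw / sin(dip) = 727 / sin(44°) = 1047 m
net slip = dip-slip / sin(rake) = 1047 / sin(66°) = 1146 m
rate = 1146 m / 3.40 Ma = 0.000337 m/yr = 0.0337 cm/yr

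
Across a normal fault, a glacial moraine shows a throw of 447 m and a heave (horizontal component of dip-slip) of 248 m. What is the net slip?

511 m

net slip = √(throw² + heave²) = √(447² + 248²) = 511 m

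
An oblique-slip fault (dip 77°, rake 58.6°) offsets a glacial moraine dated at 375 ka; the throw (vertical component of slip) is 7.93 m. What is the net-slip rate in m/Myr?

25.4 m/Myr

dip-slip = throw / sin(dip) = 7.93 / sin(77°) = 8.139 m
net slip = dip-slip / sin(rake) = 8.139 / sin(58.6°) = 9.535 m
rate = 9.535 m / 375 ka = 0.0000254 m/yr = 25.4 m/Myr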